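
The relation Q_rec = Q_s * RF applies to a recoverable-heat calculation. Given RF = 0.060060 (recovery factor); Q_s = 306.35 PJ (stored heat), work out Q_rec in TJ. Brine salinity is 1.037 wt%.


Q_rec = Q_s * RF
Q_rec = 306.35 * 0.060060
Q_rec = 18.39938 PJ
Convert: 18.39938 PJ * 1000.0 = 18399 TJ
Q_rec = 18399 TJ


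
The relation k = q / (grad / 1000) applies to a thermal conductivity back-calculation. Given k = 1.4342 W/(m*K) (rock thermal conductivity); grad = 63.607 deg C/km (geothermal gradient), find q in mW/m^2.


q = k * grad / 1000
q = 1.4342 * 63.607 / 1000
q = 0.09122516 W/m^2
Convert: 0.09122516 W/m^2 * 1000.0 = 91.225 mW/m^2
q = 91.225 mW/m^2


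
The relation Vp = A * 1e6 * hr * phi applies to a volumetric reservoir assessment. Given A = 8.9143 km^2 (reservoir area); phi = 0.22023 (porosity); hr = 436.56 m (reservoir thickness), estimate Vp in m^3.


Vp = A * 1e6 * hr * phi
Vp = 8.9143 * 1e6 * 436.56 * 0.22023
Vp = 8.5705e+08 m^3


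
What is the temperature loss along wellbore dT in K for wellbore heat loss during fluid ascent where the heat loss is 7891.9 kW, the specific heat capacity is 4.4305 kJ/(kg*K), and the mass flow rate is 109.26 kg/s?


dT = Q_loss / (mdot * cp)
dT = 7891.9 / (109.26 * 4.4305)
dT = 16.303 K


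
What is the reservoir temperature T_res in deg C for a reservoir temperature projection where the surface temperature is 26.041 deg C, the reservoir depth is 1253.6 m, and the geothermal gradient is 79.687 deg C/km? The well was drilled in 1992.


T_res = T_surf + grad * d / 1000
T_res = 26.041 + 79.687 * 1253.6 / 1000
T_res = 125.94 deg C


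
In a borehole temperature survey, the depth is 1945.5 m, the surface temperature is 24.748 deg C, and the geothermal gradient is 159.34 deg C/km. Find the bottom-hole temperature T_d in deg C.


T_d = T_surf + grad * d / 1000
T_d = 24.748 + 159.34 * 1945.5 / 1000
T_d = 334.74 deg C


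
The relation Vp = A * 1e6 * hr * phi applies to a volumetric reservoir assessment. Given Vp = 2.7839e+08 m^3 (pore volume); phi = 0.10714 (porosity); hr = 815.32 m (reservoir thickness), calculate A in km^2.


A = Vp / (1e6 * hr * phi)
A = 2.7839e+08 / (1e6 * 815.32 * 0.10714)
A = 3.1869 km^2


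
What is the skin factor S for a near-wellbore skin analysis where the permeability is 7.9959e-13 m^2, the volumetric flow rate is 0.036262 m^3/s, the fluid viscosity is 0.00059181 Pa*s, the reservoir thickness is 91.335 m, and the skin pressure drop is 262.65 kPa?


S = dP_s * 1000 * 2*pi*k*hr / (q*mu)
S = 262.65 * 1000 * 2*pi*7.9959e-13*91.335 / (0.036262*0.00059181)
S = 5.6160


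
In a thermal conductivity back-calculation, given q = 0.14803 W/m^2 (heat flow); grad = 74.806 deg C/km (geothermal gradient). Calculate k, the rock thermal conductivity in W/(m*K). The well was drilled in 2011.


k = q / (grad / 1000)
k = 0.14803 / (74.806 / 1000)
k = 1.9789 W/(m*K)


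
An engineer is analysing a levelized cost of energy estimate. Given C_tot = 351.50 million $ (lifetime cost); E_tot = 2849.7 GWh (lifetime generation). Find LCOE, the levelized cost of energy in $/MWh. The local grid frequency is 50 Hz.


LCOE = C_tot / E_tot * 100
LCOE = 351.50 / 2849.7 * 100
LCOE = 12.33463 cents/kWh
Convert: 12.33463 cents/kWh * 10.0 = 123.35 $/MWh
LCOE = 123.35 $/MWh


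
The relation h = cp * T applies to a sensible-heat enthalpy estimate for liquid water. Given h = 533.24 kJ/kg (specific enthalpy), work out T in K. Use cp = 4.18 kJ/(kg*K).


T = h / cp
T = 533.24 / 4.18
T = 127.5694 deg C
Convert to K: 127.5694 + 273.15 = 400.72 K
T = 400.72 K


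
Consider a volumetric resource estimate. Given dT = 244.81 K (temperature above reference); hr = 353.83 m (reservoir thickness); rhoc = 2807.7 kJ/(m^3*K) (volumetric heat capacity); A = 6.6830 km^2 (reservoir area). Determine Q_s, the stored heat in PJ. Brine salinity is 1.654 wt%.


Step 1: Vr = A*1e6*hr = 6.683*1e6*353.83 = 2.364646e+09 m^3
Step 2: Q_s = Vr*rhoc*dT/1e12 = 2.364646e+09*2807.7*244.81/1e12 = 1625.3 PJ
Q_s = 1625.3 PJ


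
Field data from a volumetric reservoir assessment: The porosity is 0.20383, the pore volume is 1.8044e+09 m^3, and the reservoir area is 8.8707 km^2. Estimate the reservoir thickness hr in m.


hr = Vp / (A * 1e6 * phi)
hr = 1.8044e+09 / (8.8707 * 1e6 * 0.20383)
hr = 997.95 m


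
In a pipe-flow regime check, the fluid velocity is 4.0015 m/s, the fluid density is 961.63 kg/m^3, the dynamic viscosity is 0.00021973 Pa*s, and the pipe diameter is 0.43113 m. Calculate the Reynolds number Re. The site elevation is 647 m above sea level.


Re = rho * vel * D / mu
Re = 961.63 * 4.0015 * 0.43113 / 0.00021973
Re = 7.5500e+06


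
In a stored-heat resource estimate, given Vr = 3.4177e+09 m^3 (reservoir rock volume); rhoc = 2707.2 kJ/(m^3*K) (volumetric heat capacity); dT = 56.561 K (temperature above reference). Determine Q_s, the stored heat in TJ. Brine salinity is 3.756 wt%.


Q_s = Vr * rhoc * dT / 1e12
Q_s = 3.4177e+09 * 2707.2 * 56.561 / 1e12
Q_s = 523.3249 PJ
Convert: 523.3249 PJ * 1000.0 = 5.2332e+05 TJ
Q_s = 5.2332e+05 TJ


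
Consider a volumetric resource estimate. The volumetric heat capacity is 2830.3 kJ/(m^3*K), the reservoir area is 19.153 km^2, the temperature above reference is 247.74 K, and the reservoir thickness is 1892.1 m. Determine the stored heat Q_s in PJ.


Step 1: Vr = A*1e6*hr = 19.153*1e6*1892.1 = 3.623939e+10 m^3
Step 2: Q_s = Vr*rhoc*dT/1e12 = 3.623939e+10*2830.3*247.74/1e12 = 25410 PJ
Q_s = 25410 PJ


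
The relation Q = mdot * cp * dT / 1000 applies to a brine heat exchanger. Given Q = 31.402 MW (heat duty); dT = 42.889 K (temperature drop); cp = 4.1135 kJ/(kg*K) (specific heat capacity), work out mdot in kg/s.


mdot = Q * 1000 / (cp * dT)
mdot = 31.402 * 1000 / (4.1135 * 42.889)
mdot = 177.99 kg/s


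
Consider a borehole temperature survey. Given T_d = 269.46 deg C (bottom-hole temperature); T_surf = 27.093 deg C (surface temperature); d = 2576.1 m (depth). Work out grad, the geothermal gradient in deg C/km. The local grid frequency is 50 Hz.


grad = (T_d - T_surf) / d * 1000
grad = (269.46 - 27.093) / 2576.1 * 1000
grad = 94.083 deg C/km


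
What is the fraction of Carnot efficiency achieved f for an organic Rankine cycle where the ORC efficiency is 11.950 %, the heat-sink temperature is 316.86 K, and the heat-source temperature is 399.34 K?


f = (eta_orc/100) / (1 - Tc/Th)
f = (11.950/100) / (1 - 316.86/399.34)
f = 0.57858


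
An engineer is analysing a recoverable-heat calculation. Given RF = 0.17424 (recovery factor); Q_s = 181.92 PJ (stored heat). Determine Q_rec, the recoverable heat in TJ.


Q_rec = Q_s * RF
Q_rec = 181.92 * 0.17424
Q_rec = 31.69774 PJ
Convert: 31.69774 PJ * 1000.0 = 31698 TJ
Q_rec = 31698 TJ


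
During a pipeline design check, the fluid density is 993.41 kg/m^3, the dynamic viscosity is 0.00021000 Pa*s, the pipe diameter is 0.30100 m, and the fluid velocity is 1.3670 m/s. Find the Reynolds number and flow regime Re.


Step 1: Re = rho*vel*D/mu = 993.41*1.367*0.301/0.00021 = 1.9465e+06
Step 2: Re = 1.9465e+06 > 4000, so flow is turbulent.
Re = 1.9465e+06 (turbulent)


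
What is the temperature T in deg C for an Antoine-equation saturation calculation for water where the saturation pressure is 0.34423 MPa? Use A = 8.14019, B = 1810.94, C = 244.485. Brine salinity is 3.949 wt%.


T = B / (A - log10(P_sat * 760 / 0.101325)) - C
T = 1810.94 / (8.14019 - log10(0.34423 * 760 / 0.101325)) - 244.485
T = 138.52 deg C


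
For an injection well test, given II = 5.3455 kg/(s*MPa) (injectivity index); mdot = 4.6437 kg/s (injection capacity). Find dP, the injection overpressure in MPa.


dP = mdot * 1000 / II
dP = 4.6437 * 1000 / 5.3455
dP = 868.7120 kPa
Convert: 868.7120 kPa * 0.001 = 0.86871 MPa
dP = 0.86871 MPa


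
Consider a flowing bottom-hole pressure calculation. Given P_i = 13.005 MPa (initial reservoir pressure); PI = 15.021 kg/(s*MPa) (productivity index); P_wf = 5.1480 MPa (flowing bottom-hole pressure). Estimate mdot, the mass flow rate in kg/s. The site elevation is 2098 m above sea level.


mdot = (P_i - P_wf) * PI
mdot = (13.005 - 5.1480) * 15.021
mdot = 118.02 kg/s


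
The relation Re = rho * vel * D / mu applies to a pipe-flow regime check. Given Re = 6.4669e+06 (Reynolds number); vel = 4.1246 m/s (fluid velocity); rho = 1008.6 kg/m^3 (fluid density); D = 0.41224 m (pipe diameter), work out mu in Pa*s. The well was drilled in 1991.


mu = rho * vel * D / Re
mu = 1008.6 * 4.1246 * 0.41224 / 6.4669e+06
mu = 0.00026519 Pa*s


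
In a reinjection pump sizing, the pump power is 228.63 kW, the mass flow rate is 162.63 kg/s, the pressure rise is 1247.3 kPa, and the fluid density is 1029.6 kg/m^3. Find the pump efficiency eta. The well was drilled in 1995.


eta = mdot * dP / (rho * P_pump)
eta = 162.63 * 1247.3 / (1029.6 * 228.63)
eta = 0.86173


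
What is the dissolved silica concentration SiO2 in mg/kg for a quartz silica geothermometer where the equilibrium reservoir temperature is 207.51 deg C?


SiO2 = 10^(5.19 - 1309/(T_eq + 273.15))
SiO2 = 10^(5.19 - 1309/(207.51 + 273.15))
SiO2 = 292.86 mg/kg


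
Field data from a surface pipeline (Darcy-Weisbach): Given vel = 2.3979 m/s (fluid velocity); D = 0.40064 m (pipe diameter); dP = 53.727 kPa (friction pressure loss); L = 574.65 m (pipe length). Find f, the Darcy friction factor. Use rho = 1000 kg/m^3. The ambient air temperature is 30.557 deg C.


f = dP*1000 / ((L/D)*(rho*vel^2/2))
f = 53.727*1000 / ((574.65/0.40064)*(1000*2.3979^2/2))
f = 0.013029


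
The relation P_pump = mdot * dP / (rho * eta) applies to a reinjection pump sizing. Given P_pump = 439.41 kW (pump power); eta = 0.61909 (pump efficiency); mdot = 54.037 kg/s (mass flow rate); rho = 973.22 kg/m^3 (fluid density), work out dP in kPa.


dP = P_pump * rho * eta / mdot
dP = 439.41 * 973.22 * 0.61909 / 54.037
dP = 4899.4 kPa


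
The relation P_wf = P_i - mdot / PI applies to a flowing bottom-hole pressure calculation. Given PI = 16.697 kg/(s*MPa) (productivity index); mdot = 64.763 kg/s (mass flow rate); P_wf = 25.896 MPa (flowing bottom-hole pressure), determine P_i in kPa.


P_i = P_wf + mdot / PI
P_i = 25.896 + 64.763 / 16.697
P_i = 29.77472 MPa
Convert: 29.77472 MPa * 1000.0 = 29775 kPa
P_i = 29775 kPa


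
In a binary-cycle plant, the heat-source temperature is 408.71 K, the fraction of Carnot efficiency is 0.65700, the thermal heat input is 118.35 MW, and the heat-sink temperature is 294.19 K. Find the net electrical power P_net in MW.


Step 1: eta = (1 - Tc/Th)*f = (1 - 294.19/408.71)*0.657 = 0.1840905
Step 2: P_net = eta * Q_in = 0.1840905 * 118.35 = 21.787 MW
P_net = 21.787 MW


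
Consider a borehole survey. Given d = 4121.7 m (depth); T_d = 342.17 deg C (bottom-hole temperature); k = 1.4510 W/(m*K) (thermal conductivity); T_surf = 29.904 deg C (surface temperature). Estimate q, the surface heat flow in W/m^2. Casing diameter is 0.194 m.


Step 1: grad = (T_d - T_surf)/d * 1000 = (342.17 - 29.904)/4121.7 * 1000 = 75.76146 deg C/km
Step 2: q = k * grad / 1000 = 1.451 * 75.76146 / 1000 = 0.10993 W/m^2
q = 0.10993 W/m^2


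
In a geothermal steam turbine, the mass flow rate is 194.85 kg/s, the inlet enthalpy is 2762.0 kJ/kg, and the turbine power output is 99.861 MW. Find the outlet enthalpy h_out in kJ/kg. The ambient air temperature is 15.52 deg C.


h_out = h_in - P * 1000 / mdot
h_out = 2762.0 - 99.861 * 1000 / 194.85
h_out = 2249.5 kJ/kg


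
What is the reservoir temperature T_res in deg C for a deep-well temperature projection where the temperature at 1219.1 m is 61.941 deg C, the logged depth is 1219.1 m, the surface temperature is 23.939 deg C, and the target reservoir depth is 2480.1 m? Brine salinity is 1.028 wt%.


Step 1: grad = (T_d1 - T_surf)/d1 * 1000 = (61.941 - 23.939)/1219.1 * 1000 = 31.17218 deg C/km
Step 2: T_res = T_surf + grad*d2/1000 = 23.939 + 31.17218*2480.1/1000 = 101.25 deg C
T_res = 101.25 deg C


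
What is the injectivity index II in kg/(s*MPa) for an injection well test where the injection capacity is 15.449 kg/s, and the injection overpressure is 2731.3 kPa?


II = mdot * 1000 / dP
II = 15.449 * 1000 / 2731.3
II = 5.6563 kg/(s*MPa)


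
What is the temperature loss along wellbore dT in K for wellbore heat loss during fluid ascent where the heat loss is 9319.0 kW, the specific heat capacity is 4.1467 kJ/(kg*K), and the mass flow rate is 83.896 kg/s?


dT = Q_loss / (mdot * cp)
dT = 9319.0 / (83.896 * 4.1467)
dT = 26.787 K


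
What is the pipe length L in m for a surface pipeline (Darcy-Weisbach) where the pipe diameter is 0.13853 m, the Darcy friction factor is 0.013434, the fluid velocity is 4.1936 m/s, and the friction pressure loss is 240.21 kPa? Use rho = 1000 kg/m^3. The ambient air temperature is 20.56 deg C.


L = dP*1000*D / (f*rho*vel^2/2)
L = 240.21*1000*0.13853 / (0.013434*1000*4.1936^2/2)
L = 281.70 m


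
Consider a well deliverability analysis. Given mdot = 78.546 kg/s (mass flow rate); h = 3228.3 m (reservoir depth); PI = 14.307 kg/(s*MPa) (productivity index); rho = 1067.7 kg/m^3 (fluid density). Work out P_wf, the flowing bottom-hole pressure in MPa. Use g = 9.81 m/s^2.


Step 1: P_i = rho*g*h/1e6 = 1067.7*9.81*3228.3/1e6 = 33.81366 MPa
Step 2: P_wf = P_i - mdot/PI = 33.81366 - 78.546/14.307 = 28.324 MPa
P_wf = 28.324 MPa


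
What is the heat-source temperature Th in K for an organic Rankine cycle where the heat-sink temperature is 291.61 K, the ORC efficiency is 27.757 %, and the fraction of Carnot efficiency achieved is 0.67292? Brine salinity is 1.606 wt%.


Th = Tc / (1 - (eta_orc/100)/f)
Th = 291.61 / (1 - (27.757/100)/0.67292)
Th = 496.35 K


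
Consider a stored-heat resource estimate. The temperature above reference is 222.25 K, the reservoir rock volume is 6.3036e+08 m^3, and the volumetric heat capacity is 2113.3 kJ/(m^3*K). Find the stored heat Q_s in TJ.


Q_s = Vr * rhoc * dT / 1e12
Q_s = 6.3036e+08 * 2113.3 * 222.25 / 1e12
Q_s = 296.0681 PJ
Convert: 296.0681 PJ * 1000.0 = 2.9607e+05 TJ
Q_s = 2.9607e+05 TJ


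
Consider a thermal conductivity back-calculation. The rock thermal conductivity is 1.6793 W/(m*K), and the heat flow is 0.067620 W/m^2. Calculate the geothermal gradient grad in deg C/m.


grad = q / k * 1000
grad = 0.067620 / 1.6793 * 1000
grad = 40.26678 deg C/km
Convert: 40.26678 deg C/km * 0.001 = 0.040267 deg C/m
grad = 0.040267 deg C/m


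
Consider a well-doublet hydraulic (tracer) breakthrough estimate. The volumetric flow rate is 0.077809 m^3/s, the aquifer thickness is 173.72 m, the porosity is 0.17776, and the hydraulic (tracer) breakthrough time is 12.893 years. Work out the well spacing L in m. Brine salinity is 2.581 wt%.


L = sqrt(t_bt*365.25*86400*3*Qv / (pi*hr*phi))
L = sqrt(12.893*365.25*86400*3*0.077809 / (pi*173.72*0.17776))
L = 989.44 m


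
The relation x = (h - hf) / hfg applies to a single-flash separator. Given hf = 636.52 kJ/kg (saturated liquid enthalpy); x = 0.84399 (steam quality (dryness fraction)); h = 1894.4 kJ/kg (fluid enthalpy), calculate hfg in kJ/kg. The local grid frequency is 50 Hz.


hfg = (h - hf) / x
hfg = (1894.4 - 636.52) / 0.84399
hfg = 1490.4 kJ/kg


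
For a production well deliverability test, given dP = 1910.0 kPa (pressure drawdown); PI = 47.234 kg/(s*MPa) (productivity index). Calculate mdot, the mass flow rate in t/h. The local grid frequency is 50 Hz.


mdot = PI * dP / 1000
mdot = 47.234 * 1910.0 / 1000
mdot = 90.21694 kg/s
Convert: 90.21694 kg/s * 3.6 = 324.78 t/h
mdot = 324.78 t/h


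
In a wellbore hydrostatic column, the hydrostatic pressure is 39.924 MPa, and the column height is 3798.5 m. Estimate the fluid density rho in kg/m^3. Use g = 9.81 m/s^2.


rho = P * 1e6 / (g * h)
rho = 39.924 * 1e6 / (9.81 * 3798.5)
rho = 1071.4 kg/m^3


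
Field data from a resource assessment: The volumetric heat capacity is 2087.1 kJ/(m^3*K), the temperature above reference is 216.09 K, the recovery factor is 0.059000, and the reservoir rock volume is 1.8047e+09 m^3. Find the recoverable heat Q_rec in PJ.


Step 1: Q_s = Vr*rhoc*dT/1e12 = 1.8047e+09*2087.1*216.09/1e12 = 813.9223 PJ
Step 2: Q_rec = Q_s * RF = 813.9223 * 0.059 = 48.021 PJ
Q_rec = 48.021 PJ


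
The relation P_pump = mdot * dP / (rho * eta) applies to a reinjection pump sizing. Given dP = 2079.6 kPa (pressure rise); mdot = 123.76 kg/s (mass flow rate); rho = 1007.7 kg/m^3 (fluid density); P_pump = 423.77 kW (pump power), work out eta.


eta = mdot * dP / (rho * P_pump)
eta = 123.76 * 2079.6 / (1007.7 * 423.77)
eta = 0.60270


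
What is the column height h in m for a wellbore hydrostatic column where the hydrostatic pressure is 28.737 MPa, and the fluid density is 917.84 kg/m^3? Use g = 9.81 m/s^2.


h = P * 1e6 / (g * rho)
h = 28.737 * 1e6 / (9.81 * 917.84)
h = 3191.6 m


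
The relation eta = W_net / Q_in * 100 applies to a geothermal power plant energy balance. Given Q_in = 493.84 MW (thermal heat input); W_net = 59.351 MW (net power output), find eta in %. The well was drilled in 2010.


eta = W_net / Q_in * 100
eta = 59.351 / 493.84 * 100
eta = 12.018 %


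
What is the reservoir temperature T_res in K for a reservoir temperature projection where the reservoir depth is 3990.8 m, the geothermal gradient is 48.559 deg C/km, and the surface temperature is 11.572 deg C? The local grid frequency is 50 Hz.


T_res = T_surf + grad * d / 1000
T_res = 11.572 + 48.559 * 3990.8 / 1000
T_res = 205.3613 deg C
Convert to K: 205.3613 + 273.15 = 478.51 K
T_res = 478.51 K


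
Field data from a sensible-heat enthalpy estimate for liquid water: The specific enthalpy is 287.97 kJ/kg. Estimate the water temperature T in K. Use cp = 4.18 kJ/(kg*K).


T = h / cp
T = 287.97 / 4.18
T = 68.89234 deg C
Convert to K: 68.89234 + 273.15 = 342.04 K
T = 342.04 K


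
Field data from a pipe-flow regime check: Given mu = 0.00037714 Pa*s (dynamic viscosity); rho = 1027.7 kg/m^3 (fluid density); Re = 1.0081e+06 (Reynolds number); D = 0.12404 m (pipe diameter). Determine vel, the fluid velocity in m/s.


vel = Re * mu / (rho * D)
vel = 1.0081e+06 * 0.00037714 / (1027.7 * 0.12404)
vel = 2.9825 m/s


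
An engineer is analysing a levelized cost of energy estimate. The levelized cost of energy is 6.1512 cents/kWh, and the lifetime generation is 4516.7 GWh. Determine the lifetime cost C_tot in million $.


C_tot = LCOE / 100 * E_tot
C_tot = 6.1512 / 100 * 4516.7
C_tot = 277.83 million $


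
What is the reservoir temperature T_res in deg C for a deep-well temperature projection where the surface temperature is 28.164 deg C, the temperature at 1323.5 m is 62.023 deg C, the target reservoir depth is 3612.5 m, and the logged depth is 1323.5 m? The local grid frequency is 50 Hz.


Step 1: grad = (T_d1 - T_surf)/d1 * 1000 = (62.023 - 28.164)/1323.5 * 1000 = 25.58292 deg C/km
Step 2: T_res = T_surf + grad*d2/1000 = 28.164 + 25.58292*3612.5/1000 = 120.58 deg C
T_res = 120.58 deg C


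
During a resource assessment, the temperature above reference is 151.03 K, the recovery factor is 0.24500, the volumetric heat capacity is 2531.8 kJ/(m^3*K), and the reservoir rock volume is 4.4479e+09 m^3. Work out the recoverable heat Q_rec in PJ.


Step 1: Q_s = Vr*rhoc*dT/1e12 = 4.4479e+09*2531.8*151.03/1e12 = 1700.778 PJ
Step 2: Q_rec = Q_s * RF = 1700.778 * 0.245 = 416.69 PJ
Q_rec = 416.69 PJ


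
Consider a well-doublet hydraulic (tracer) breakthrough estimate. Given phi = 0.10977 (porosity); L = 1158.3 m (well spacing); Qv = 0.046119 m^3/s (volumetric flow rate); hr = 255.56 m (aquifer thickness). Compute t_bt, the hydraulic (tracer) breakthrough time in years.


t_bt = pi * hr * phi * L^2 / (3 * Qv) / (365.25*86400)
t_bt = pi * 255.56 * 0.10977 * 1158.3^2 / (3 * 0.046119) / (365.25*86400)
t_bt = 27.081 years


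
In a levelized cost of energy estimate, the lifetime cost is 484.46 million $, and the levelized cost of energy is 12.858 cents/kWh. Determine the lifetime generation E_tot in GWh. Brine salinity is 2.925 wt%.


E_tot = C_tot / LCOE * 100
E_tot = 484.46 / 12.858 * 100
E_tot = 3767.8 GWh


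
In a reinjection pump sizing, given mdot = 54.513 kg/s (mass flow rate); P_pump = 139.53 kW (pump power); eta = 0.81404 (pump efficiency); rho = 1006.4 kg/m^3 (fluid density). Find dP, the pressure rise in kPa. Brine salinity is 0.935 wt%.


dP = P_pump * rho * eta / mdot
dP = 139.53 * 1006.4 * 0.81404 / 54.513
dP = 2096.9 kPa


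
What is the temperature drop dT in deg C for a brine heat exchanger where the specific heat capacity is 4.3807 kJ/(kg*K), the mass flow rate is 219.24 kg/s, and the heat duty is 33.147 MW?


dT = Q * 1000 / (mdot * cp)
dT = 33.147 * 1000 / (219.24 * 4.3807)
dT = 34.51286 K
Convert (temperature difference, 1 K = 1 deg C): 34.51286 K = 34.51286 deg C
dT = 34.513 deg C


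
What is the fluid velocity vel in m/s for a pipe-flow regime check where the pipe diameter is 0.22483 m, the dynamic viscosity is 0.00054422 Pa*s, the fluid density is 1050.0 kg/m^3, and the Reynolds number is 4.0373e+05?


vel = Re * mu / (rho * D)
vel = 4.0373e+05 * 0.00054422 / (1050.0 * 0.22483)
vel = 0.93073 m/s


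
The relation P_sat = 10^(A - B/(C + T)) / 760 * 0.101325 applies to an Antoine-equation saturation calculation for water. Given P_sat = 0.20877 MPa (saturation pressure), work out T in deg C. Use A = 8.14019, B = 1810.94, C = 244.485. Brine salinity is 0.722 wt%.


T = B / (A - log10(P_sat * 760 / 0.101325)) - C
T = 1810.94 / (8.14019 - log10(0.20877 * 760 / 0.101325)) - 244.485
T = 121.70 deg C


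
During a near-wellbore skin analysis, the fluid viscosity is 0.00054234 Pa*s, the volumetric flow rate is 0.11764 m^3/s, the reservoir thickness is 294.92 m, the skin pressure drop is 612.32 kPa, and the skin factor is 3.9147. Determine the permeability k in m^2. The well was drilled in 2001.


k = S*q*mu / (2*pi*dP_s*1000*hr)
k = 3.9147*0.11764*0.00054234 / (2*pi*612.32*1000*294.92)
k = 2.2012e-13 m^2


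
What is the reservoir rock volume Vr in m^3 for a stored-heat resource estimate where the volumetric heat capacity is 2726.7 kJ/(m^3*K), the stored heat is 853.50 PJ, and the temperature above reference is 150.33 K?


Vr = Q_s * 1e12 / (rhoc * dT)
Vr = 853.50 * 1e12 / (2726.7 * 150.33)
Vr = 2.0822e+09 m^3


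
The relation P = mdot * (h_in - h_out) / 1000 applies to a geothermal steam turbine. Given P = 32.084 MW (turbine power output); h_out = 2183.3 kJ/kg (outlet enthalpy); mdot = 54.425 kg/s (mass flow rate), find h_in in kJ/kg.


h_in = h_out + P * 1000 / mdot
h_in = 2183.3 + 32.084 * 1000 / 54.425
h_in = 2772.8 kJ/kg


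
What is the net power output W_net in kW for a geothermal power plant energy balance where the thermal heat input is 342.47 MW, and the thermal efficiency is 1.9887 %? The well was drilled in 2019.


W_net = eta / 100 * Q_in
W_net = 1.9887 / 100 * 342.47
W_net = 6.810701 MW
Convert: 6.810701 MW * 1000.0 = 6810.7 kW
W_net = 6810.7 kW


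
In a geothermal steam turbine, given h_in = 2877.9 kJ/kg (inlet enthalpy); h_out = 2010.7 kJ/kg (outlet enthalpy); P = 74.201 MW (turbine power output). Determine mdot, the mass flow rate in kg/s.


mdot = P * 1000 / (h_in - h_out)
mdot = 74.201 * 1000 / (2877.9 - 2010.7)
mdot = 85.564 kg/s


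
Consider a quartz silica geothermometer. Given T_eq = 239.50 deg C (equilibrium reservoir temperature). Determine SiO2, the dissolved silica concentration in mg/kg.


SiO2 = 10^(5.19 - 1309/(T_eq + 273.15))
SiO2 = 10^(5.19 - 1309/(239.50 + 273.15))
SiO2 = 433.11 mg/kg


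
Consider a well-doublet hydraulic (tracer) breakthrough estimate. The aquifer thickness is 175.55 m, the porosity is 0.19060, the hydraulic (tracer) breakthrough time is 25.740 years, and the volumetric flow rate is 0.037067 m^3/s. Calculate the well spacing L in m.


L = sqrt(t_bt*365.25*86400*3*Qv / (pi*hr*phi))
L = sqrt(25.740*365.25*86400*3*0.037067 / (pi*175.55*0.19060))
L = 926.99 m


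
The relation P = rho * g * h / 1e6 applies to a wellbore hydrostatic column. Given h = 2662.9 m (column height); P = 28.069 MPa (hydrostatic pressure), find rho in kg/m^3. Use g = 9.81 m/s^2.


rho = P * 1e6 / (g * h)
rho = 28.069 * 1e6 / (9.81 * 2662.9)
rho = 1074.5 kg/m^3


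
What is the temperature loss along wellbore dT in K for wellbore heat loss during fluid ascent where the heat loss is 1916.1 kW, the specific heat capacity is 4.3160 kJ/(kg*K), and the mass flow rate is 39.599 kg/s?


dT = Q_loss / (mdot * cp)
dT = 1916.1 / (39.599 * 4.3160)
dT = 11.211 K


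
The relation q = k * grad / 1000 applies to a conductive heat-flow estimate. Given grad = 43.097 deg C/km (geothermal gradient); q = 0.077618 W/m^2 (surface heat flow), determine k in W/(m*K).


k = q * 1000 / grad
k = 0.077618 * 1000 / 43.097
k = 1.8010 W/(m*K)


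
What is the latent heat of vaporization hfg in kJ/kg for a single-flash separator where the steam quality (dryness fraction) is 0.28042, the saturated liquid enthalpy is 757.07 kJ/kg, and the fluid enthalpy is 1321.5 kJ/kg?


hfg = (h - hf) / x
hfg = (1321.5 - 757.07) / 0.28042
hfg = 2012.8 kJ/kg


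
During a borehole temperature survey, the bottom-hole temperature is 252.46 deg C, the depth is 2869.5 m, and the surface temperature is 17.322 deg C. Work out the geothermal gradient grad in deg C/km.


grad = (T_d - T_surf) / d * 1000
grad = (252.46 - 17.322) / 2869.5 * 1000
grad = 81.944 deg C/km


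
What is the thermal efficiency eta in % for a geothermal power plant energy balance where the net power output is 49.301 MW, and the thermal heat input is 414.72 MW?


eta = W_net / Q_in * 100
eta = 49.301 / 414.72 * 100
eta = 11.888 %


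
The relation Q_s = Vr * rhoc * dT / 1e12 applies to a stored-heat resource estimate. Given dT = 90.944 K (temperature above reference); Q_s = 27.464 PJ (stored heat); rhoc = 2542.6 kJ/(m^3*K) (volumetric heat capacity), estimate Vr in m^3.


Vr = Q_s * 1e12 / (rhoc * dT)
Vr = 27.464 * 1e12 / (2542.6 * 90.944)
Vr = 1.1877e+08 m^3


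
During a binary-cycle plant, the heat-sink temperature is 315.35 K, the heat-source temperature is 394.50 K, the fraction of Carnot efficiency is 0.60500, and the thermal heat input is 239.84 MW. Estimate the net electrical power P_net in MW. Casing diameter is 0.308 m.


Step 1: eta = (1 - Tc/Th)*f = (1 - 315.35/394.5)*0.605 = 0.1213834
Step 2: P_net = eta * Q_in = 0.1213834 * 239.84 = 29.113 MW
P_net = 29.113 MW


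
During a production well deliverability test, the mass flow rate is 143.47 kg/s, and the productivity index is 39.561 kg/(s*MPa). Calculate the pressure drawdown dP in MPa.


dP = mdot * 1000 / PI
dP = 143.47 * 1000 / 39.561
dP = 3626.551 kPa
Convert: 3626.551 kPa * 0.001 = 3.6266 MPa
dP = 3.6266 MPa


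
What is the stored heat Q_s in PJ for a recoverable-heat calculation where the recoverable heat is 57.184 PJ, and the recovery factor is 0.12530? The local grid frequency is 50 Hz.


Q_s = Q_rec / RF
Q_s = 57.184 / 0.12530
Q_s = 456.38 PJ


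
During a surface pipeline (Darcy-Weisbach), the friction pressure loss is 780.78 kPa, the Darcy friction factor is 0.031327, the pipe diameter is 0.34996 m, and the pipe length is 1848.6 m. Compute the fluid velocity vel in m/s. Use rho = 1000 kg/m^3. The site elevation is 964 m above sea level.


vel = sqrt(dP*1000*2*D / (f*L*rho))
vel = sqrt(780.78*1000*2*0.34996 / (0.031327*1848.6*1000))
vel = 3.0719 m/s


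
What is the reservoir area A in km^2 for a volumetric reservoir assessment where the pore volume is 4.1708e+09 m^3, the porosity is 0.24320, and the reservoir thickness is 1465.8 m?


A = Vp / (1e6 * hr * phi)
A = 4.1708e+09 / (1e6 * 1465.8 * 0.24320)
A = 11.700 km^2


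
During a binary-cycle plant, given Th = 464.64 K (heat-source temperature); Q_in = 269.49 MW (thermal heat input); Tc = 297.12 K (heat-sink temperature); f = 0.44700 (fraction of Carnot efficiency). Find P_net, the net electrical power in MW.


Step 1: eta = (1 - Tc/Th)*f = (1 - 297.12/464.64)*0.447 = 0.1611601
Step 2: P_net = eta * Q_in = 0.1611601 * 269.49 = 43.431 MW
P_net = 43.431 MW


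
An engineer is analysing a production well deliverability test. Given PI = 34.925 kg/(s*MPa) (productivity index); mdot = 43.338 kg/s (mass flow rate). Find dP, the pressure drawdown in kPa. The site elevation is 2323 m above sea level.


dP = mdot * 1000 / PI
dP = 43.338 * 1000 / 34.925
dP = 1240.9 kPa


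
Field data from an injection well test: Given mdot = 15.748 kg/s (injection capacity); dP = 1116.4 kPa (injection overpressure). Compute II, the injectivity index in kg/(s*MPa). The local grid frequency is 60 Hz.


II = mdot * 1000 / dP
II = 15.748 * 1000 / 1116.4
II = 14.106 kg/(s*MPa)


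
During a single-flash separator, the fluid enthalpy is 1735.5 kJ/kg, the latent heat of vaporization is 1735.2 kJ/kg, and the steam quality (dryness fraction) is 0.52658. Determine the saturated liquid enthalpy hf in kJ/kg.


hf = h - x * hfg
hf = 1735.5 - 0.52658 * 1735.2
hf = 821.78 kJ/kg


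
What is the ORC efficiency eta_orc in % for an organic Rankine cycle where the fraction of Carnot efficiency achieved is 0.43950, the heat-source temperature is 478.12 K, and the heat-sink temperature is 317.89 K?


eta_orc = (1 - Tc/Th) * f * 100
eta_orc = (1 - 317.89/478.12) * 0.43950 * 100
eta_orc = 14.729 %


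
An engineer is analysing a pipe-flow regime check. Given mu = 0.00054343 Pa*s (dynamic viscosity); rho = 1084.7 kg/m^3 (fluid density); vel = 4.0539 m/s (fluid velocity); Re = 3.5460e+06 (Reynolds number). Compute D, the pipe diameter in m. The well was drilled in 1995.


D = Re * mu / (rho * vel)
D = 3.5460e+06 * 0.00054343 / (1084.7 * 4.0539)
D = 0.43823 m


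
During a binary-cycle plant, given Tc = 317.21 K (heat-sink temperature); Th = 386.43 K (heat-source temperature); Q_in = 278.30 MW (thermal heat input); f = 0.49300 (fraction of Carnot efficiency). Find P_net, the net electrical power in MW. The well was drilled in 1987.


Step 1: eta = (1 - Tc/Th)*f = (1 - 317.21/386.43)*0.493 = 0.08830955
Step 2: P_net = eta * Q_in = 0.08830955 * 278.3 = 24.577 MW
P_net = 24.577 MW


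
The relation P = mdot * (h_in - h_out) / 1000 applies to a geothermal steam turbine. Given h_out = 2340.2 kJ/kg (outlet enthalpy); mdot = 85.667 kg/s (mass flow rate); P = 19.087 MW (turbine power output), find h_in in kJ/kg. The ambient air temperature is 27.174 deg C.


h_in = h_out + P * 1000 / mdot
h_in = 2340.2 + 19.087 * 1000 / 85.667
h_in = 2563.0 kJ/kg


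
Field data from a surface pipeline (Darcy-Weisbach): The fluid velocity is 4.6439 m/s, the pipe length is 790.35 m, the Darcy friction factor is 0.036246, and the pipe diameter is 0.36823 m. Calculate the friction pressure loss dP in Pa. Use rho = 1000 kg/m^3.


dP = f * (L/D) * (rho*vel^2/2) / 1000
dP = 0.036246 * (790.35/0.36823) * (1000*4.6439^2/2) / 1000
dP = 838.8728 kPa
Convert: 838.8728 kPa * 1000.0 = 8.3887e+05 Pa
dP = 8.3887e+05 Pa


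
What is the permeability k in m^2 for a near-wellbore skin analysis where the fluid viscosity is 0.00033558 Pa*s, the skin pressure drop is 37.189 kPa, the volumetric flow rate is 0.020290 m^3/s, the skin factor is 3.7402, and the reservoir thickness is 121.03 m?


k = S*q*mu / (2*pi*dP_s*1000*hr)
k = 3.7402*0.020290*0.00033558 / (2*pi*37.189*1000*121.03)
k = 9.0050e-13 m^2


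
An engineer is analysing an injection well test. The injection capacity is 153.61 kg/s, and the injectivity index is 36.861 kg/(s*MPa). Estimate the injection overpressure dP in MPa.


dP = mdot * 1000 / II
dP = 153.61 * 1000 / 36.861
dP = 4167.277 kPa
Convert: 4167.277 kPa * 0.001 = 4.1673 MPa
dP = 4.1673 MPa


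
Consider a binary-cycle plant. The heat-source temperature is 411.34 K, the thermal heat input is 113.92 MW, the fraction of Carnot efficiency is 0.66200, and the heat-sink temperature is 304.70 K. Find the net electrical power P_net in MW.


Step 1: eta = (1 - Tc/Th)*f = (1 - 304.7/411.34)*0.662 = 0.1716237
Step 2: P_net = eta * Q_in = 0.1716237 * 113.92 = 19.551 MW
P_net = 19.551 MW


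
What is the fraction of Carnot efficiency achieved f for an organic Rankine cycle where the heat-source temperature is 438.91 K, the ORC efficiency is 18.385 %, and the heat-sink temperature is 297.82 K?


f = (eta_orc/100) / (1 - Tc/Th)
f = (18.385/100) / (1 - 297.82/438.91)
f = 0.57193


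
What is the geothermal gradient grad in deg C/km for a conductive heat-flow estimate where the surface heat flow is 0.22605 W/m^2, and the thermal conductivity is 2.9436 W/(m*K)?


grad = q * 1000 / k
grad = 0.22605 * 1000 / 2.9436
grad = 76.794 deg C/km


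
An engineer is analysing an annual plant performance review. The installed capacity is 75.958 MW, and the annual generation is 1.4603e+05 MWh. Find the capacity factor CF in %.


CF = E_a / (cap * 8760) * 100
CF = 1.4603e+05 / (75.958 * 8760) * 100
CF = 21.946 %


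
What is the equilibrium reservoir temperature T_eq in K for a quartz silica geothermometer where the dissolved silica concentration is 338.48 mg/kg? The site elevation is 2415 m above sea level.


T_eq = 1309 / (5.19 - log10(SiO2)) - 273.15
T_eq = 1309 / (5.19 - log10(338.48)) - 273.15
T_eq = 218.8689 deg C
Convert to K: 218.8689 + 273.15 = 492.02 K
T_eq = 492.02 K


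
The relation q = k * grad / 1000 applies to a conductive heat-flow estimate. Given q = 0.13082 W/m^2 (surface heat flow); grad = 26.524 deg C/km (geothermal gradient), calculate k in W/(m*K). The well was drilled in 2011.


k = q * 1000 / grad
k = 0.13082 * 1000 / 26.524
k = 4.9321 W/(m*K)


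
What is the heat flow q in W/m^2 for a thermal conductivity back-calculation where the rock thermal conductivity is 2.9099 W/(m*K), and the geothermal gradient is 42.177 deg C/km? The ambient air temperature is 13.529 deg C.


q = k * grad / 1000
q = 2.9099 * 42.177 / 1000
q = 0.12273 W/m^2


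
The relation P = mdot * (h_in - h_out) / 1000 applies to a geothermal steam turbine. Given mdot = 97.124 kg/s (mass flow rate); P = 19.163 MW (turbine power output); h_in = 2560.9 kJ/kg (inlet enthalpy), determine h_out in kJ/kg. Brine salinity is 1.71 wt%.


h_out = h_in - P * 1000 / mdot
h_out = 2560.9 - 19.163 * 1000 / 97.124
h_out = 2363.6 kJ/kg


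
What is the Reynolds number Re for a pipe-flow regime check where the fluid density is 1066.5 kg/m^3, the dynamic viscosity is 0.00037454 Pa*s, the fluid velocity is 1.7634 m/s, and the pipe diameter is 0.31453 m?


Re = rho * vel * D / mu
Re = 1066.5 * 1.7634 * 0.31453 / 0.00037454
Re = 1.5793e+06


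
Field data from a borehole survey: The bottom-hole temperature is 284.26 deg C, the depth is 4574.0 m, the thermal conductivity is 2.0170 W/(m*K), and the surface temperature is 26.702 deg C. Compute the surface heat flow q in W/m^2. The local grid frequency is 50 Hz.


Step 1: grad = (T_d - T_surf)/d * 1000 = (284.26 - 26.702)/4574.0 * 1000 = 56.30914 deg C/km
Step 2: q = k * grad / 1000 = 2.017 * 56.30914 / 1000 = 0.11358 W/m^2
q = 0.11358 W/m^2


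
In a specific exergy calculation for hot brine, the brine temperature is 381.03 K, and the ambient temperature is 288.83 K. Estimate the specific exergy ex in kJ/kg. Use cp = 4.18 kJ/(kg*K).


ex = cp * ((T_b - T_0) - T_0 * ln(T_b/T_0))
ex = 4.18 * ((381.03 - 288.83) - 288.83 * ln(381.03/288.83))
ex = 50.923 kJ/kg


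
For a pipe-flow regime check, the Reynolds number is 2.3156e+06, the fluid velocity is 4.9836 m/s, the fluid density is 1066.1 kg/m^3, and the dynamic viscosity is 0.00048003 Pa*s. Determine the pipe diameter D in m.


D = Re * mu / (rho * vel)
D = 2.3156e+06 * 0.00048003 / (1066.1 * 4.9836)
D = 0.20921 m


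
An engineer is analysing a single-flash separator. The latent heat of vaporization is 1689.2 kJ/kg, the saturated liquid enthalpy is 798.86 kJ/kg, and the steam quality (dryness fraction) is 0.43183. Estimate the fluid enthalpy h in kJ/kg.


h = hf + x * hfg
h = 798.86 + 0.43183 * 1689.2
h = 1528.3 kJ/kg


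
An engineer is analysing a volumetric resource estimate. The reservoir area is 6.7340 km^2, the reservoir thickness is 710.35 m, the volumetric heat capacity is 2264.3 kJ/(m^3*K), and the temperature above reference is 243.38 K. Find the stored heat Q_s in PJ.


Step 1: Vr = A*1e6*hr = 6.734*1e6*710.35 = 4.783497e+09 m^3
Step 2: Q_s = Vr*rhoc*dT/1e12 = 4.783497e+09*2264.3*243.38/1e12 = 2636.1 PJ
Q_s = 2636.1 PJ


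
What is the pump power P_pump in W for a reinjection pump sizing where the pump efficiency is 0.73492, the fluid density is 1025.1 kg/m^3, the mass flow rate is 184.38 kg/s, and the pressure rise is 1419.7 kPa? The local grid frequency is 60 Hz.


P_pump = mdot * dP / (rho * eta)
P_pump = 184.38 * 1419.7 / (1025.1 * 0.73492)
P_pump = 347.4594 kW
Convert: 347.4594 kW * 1000.0 = 3.4746e+05 W
P_pump = 3.4746e+05 W


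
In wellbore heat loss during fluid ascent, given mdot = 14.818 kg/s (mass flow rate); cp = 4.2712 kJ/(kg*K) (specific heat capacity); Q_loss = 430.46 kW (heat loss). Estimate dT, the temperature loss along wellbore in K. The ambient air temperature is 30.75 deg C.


dT = Q_loss / (mdot * cp)
dT = 430.46 / (14.818 * 4.2712)
dT = 6.8013 K


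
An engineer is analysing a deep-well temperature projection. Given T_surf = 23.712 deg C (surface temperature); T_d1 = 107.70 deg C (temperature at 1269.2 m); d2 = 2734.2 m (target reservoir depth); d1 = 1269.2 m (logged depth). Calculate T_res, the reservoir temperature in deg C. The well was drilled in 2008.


Step 1: grad = (T_d1 - T_surf)/d1 * 1000 = (107.7 - 23.712)/1269.2 * 1000 = 66.17397 deg C/km
Step 2: T_res = T_surf + grad*d2/1000 = 23.712 + 66.17397*2734.2/1000 = 204.64 deg C
T_res = 204.64 deg C


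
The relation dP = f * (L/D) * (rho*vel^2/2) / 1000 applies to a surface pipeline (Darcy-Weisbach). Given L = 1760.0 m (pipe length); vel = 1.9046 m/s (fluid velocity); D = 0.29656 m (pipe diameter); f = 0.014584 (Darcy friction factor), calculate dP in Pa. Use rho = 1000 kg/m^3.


dP = f * (L/D) * (rho*vel^2/2) / 1000
dP = 0.014584 * (1760.0/0.29656) * (1000*1.9046^2/2) / 1000
dP = 156.9836 kPa
Convert: 156.9836 kPa * 1000.0 = 1.5698e+05 Pa
dP = 1.5698e+05 Pa


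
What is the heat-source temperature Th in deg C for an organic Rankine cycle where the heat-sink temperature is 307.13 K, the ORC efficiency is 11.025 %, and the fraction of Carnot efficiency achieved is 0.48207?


Th = Tc / (1 - (eta_orc/100)/f)
Th = 307.13 / (1 - (11.025/100)/0.48207)
Th = 398.1985 K
Convert to deg C: 398.1985 - 273.15 = 125.05 deg C
Th = 125.05 deg C


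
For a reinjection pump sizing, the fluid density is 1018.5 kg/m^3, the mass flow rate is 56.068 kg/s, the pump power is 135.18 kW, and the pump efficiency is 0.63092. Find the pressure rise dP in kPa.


dP = P_pump * rho * eta / mdot
dP = 135.18 * 1018.5 * 0.63092 / 56.068
dP = 1549.3 kPa


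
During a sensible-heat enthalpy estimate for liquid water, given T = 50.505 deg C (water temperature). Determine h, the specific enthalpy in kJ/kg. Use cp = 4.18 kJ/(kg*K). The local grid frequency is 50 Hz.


h = cp * T
h = 4.18 * 50.505
h = 211.11 kJ/kg


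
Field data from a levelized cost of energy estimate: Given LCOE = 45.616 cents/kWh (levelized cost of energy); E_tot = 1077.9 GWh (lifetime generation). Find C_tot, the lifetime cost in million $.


C_tot = LCOE / 100 * E_tot
C_tot = 45.616 / 100 * 1077.9
C_tot = 491.69 million $


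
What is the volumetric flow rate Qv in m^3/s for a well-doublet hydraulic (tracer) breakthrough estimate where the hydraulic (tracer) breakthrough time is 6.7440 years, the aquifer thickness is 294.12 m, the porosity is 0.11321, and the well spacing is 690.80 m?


Qv = pi*hr*phi*L^2 / (3*t_bt*365.25*86400)
Qv = pi*294.12*0.11321*690.80^2 / (3*6.7440*365.25*86400)
Qv = 0.078185 m^3/s


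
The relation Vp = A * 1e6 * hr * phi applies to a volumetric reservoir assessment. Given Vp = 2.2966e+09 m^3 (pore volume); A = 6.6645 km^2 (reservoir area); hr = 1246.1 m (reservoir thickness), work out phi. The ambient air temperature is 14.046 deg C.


phi = Vp / (A * 1e6 * hr)
phi = 2.2966e+09 / (6.6645 * 1e6 * 1246.1)
phi = 0.27654
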